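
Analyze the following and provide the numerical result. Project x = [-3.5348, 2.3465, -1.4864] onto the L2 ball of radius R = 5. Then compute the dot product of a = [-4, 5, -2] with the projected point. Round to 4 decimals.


Step 1: Compute ||x|| (intermediates to 6 decimals).
||x|| = sqrt((-3.5348)^2 + 2.3465^2 + (-1.4864)^2) = 4.495582
Step 2: Project.
Since ||x|| <= R, proj = x (no scaling needed).
proj(x) = [-3.5348, 2.3465, -1.4864]
Step 3: Dot product.
a^T * proj(x) = -4*(-3.5348) + 5*2.3465 - 2*(-1.4864) = 28.8445


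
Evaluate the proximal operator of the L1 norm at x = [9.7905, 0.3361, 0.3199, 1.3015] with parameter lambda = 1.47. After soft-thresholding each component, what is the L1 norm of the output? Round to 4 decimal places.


Soft-thresholding with lambda = 1.47:
prox(9.7905) = sign(9.7905)*max(|9.7905| - 1.47, 0) = 8.3205
prox(0.3361) = sign(0.3361)*max(|0.3361| - 1.47, 0) = 0.0
prox(0.3199) = sign(0.3199)*max(|0.3199| - 1.47, 0) = 0.0
prox(1.3015) = sign(1.3015)*max(|1.3015| - 1.47, 0) = 0.0
prox(x) = [8.3205, 0.0, 0.0, 0.0]
||prox(x)||_1 = 8.3205 + 0.0 + 0.0 + 0.0 = 8.3205


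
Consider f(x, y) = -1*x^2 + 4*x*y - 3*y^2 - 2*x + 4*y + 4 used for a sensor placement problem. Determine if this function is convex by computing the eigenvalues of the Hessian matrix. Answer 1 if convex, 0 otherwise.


The Hessian of f(x,y) = -1*x^2 + 4*x*y - 3*y^2 - 2*x + 4*y + 4 is:
H = [[-2, 4], [4, -6]]
Trace = -2 - 6 = -8
Determinant = -2*-6 - (4)^2 = -4
Discriminant = (-8)^2 - 4*-4 = 80.0
Eigenvalues: lambda_1 = -8.4721, lambda_2 = 0.4721
The function is not convex.

0


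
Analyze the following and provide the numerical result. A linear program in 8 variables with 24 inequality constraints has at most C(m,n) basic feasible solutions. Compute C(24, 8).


Each vertex corresponds to some choice of n active constraints out of m, so the number of vertices is at most C(m, n) = m! / (n!(m-n)!).
m = 24, n = 8
Numerator: 24 * 23 * 22 * 21 * 20 * 19 * 18 * 17
Denominator: 8! = 40320
C(24, 8) = 735471


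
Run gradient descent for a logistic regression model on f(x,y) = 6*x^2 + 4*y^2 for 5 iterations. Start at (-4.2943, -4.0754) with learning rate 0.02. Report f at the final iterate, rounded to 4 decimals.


Gradient descent on f(x,y) = 6*x^2 + 4*y^2.
Starting point: (-4.2943, -4.0754), alpha = 0.02
Step 1: grad_x = 2*6*-4.2943 = -51.5316, grad_y = 2*4*-4.0754 = -32.6032
  x_1 = -4.2943 - 0.02*-51.5316 = -3.2637
  y_1 = -4.0754 - 0.02*-32.6032 = -3.4233
Step 2: grad_x = 2*6*-3.2637 = -39.164, grad_y = 2*4*-3.4233 = -27.3867
  x_2 = -3.2637 - 0.02*-39.164 = -2.4804
  y_2 = -3.4233 - 0.02*-27.3867 = -2.8756
Step 3: grad_x = 2*6*-2.4804 = -29.7647, grad_y = 2*4*-2.8756 = -23.0048
  x_3 = -2.4804 - 0.02*-29.7647 = -1.8851
  y_3 = -2.8756 - 0.02*-23.0048 = -2.4155
Step 4: grad_x = 2*6*-1.8851 = -22.6211, grad_y = 2*4*-2.4155 = -19.324
  x_4 = -1.8851 - 0.02*-22.6211 = -1.4327
  y_4 = -2.4155 - 0.02*-19.324 = -2.029
Step 5: grad_x = 2*6*-1.4327 = -17.1921, grad_y = 2*4*-2.029 = -16.2322
  x_5 = -1.4327 - 0.02*-17.1921 = -1.0888
  y_5 = -2.029 - 0.02*-16.2322 = -1.7044
f(-1.0888, -1.7044) = 6*(-1.0888)^2 + 4*(-1.7044)^2 = 18.733


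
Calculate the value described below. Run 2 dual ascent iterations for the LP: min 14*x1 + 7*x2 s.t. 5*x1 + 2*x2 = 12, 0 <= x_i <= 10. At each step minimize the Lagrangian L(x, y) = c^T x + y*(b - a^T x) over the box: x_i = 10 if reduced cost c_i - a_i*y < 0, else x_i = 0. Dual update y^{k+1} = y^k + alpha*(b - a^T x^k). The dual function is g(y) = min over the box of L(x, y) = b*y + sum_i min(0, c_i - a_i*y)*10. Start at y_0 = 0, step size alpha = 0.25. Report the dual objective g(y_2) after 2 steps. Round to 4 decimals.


Dual ascent for LP: min 14*x1 + 7*x2, 5*x1 + 2*x2 = 12, 0 <= x_i <= 10
Step 1: y^k = 0.0, reduced costs: (14.0, 7.0)
  x^k = (0.0, 0.0), subgradient = b - a^T x = 12.0
  y^{k+1} = 0.0 + 0.25*12.0 = 3.0
Step 2: y^k = 3.0, reduced costs: (-1.0, 1.0)
  x^k = (10.0, 0.0), subgradient = b - a^T x = -38.0
  y^{k+1} = 3.0 + 0.25*-38.0 = -6.5
Dual objective at y_2 = -6.5: reduced costs (46.5, 20.0), box minimizer x = (0.0, 0.0)
g(y_2) = b*y + (c1 - a1*y)*x1 + (c2 - a2*y)*x2 = 12*(-6.5) + 46.5*0.0 + 20.0*0.0 = -78.0 + 0.0 + 0.0 = -78.0


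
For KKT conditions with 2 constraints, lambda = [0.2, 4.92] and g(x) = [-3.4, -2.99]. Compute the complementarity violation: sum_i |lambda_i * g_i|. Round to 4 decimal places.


KKT complementary slackness check:
lambda_1 * g_1 = 0.2 * -3.4 = -0.68
lambda_2 * g_2 = 4.92 * -2.99 = -14.7108
Total violation = 0.68 + 14.7108 = 15.3908


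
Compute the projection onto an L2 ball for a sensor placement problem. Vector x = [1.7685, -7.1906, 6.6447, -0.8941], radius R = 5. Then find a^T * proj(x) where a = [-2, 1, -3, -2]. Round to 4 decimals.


Step 1: Compute ||x|| (intermediates to 6 decimals).
||x|| = sqrt(1.7685^2 + (-7.1906)^2 + 6.6447^2 + (-0.8941)^2) = 9.989183
Step 2: Project.
Since ||x|| > R, scale = R/||x|| = 5/9.989183 = 0.500541, proj(x) = scale * x
proj(x) = [0.885207, -3.59919, 3.325945, -0.447534]
Step 3: Dot product.
a^T * proj(x) = -2*0.885207 + 1*(-3.59919) - 3*3.325945 - 2*(-0.447534) = -14.4524


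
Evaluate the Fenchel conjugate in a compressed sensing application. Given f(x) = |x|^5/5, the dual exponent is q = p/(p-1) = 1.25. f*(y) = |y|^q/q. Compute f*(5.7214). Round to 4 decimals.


The conjugate exponent q satisfies 1/p + 1/q = 1.
p = 5, so q = 5/(5 - 1) = 1.25
|y|^q = 5.7214^1.25 = 8.8487
f*(5.7214) = 8.8487 / 1.25 = 7.0789


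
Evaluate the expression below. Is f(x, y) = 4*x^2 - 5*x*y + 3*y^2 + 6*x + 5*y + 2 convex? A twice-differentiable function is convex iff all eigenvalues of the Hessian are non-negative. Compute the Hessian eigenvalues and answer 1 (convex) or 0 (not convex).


The Hessian of f(x,y) = 4*x^2 - 5*x*y + 3*y^2 + 6*x + 5*y + 2 is:
H = [[8, -5], [-5, 6]]
Trace = 8 + 6 = 14
Determinant = 8*6 - (-5)^2 = 23
Discriminant = (14)^2 - 4*23 = 104.0
Eigenvalues: lambda_1 = 1.901, lambda_2 = 12.099
The function is convex.

1


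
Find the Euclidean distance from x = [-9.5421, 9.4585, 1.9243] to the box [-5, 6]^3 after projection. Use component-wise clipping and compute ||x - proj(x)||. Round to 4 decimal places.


Project each component onto [-5, 6].
clip(-9.5421) = -5.0, clip(9.4585) = 6.0, clip(1.9243) = 1.9243
Projection = [-5.0, 6.0, 1.9243]
Squared diffs: [20.6307, 11.9612, 0.0]
Distance = sqrt(32.5919) = 5.7089


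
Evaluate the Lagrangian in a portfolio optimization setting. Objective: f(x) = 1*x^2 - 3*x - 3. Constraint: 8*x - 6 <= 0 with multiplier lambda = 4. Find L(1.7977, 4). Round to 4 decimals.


Step 1: Evaluate f(x).
f(1.7977) = 1*1.7977^2 - 3*1.7977 - 3 = -5.1614
Step 2: Evaluate g(x).
g(1.7977) = 8*1.7977 - 6 = 8.3816
Step 3: Compute Lagrangian.
L = -5.1614 + 4*8.3816 = 28.365


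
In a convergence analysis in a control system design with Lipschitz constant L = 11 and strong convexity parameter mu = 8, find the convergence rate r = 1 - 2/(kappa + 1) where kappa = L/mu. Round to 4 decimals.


Step 1: Compute the condition number.
kappa = L/mu = 11/8 = 1.375
Step 2: Compute the convergence rate.
r = 1 - 2/(kappa + 1) = 1 - 2*mu/(L + mu) = (L - mu)/(L + mu) = 3/19 = 0.1579


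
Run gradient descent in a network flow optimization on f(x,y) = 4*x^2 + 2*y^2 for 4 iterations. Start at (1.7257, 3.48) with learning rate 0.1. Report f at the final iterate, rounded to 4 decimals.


Gradient descent on f(x,y) = 4*x^2 + 2*y^2.
Starting point: (1.7257, 3.48), alpha = 0.1
Step 1: grad_x = 2*4*1.7257 = 13.8056, grad_y = 2*2*3.48 = 13.92
  x_1 = 1.7257 - 0.1*13.8056 = 0.3451
  y_1 = 3.48 - 0.1*13.92 = 2.088
Step 2: grad_x = 2*4*0.3451 = 2.7611, grad_y = 2*2*2.088 = 8.352
  x_2 = 0.3451 - 0.1*2.7611 = 0.069
  y_2 = 2.088 - 0.1*8.352 = 1.2528
Step 3: grad_x = 2*4*0.069 = 0.5522, grad_y = 2*2*1.2528 = 5.0112
  x_3 = 0.069 - 0.1*0.5522 = 0.0138
  y_3 = 1.2528 - 0.1*5.0112 = 0.7517
Step 4: grad_x = 2*4*0.0138 = 0.1104, grad_y = 2*2*0.7517 = 3.0067
  x_4 = 0.0138 - 0.1*0.1104 = 0.0028
  y_4 = 0.7517 - 0.1*3.0067 = 0.451
f(0.0028, 0.451) = 4*0.0028^2 + 2*0.451^2 = 0.4068


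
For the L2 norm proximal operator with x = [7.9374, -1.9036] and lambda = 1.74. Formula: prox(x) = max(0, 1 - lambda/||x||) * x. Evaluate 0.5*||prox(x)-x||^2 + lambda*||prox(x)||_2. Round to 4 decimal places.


Step 1: Compute ||x||.
||x|| = 8.1625
Step 2: Compute scaling factor.
scale = max(0, 1 - 1.74/8.1625) = 0.7868
Step 3: prox(x) = [6.2454, -1.4978]
||prox(x)|| = 6.4225
Step 4: Proximal objective.
0.5*||prox-x||^2 = 1.5138
lambda*||prox|| = 11.1752
Total = 12.6889


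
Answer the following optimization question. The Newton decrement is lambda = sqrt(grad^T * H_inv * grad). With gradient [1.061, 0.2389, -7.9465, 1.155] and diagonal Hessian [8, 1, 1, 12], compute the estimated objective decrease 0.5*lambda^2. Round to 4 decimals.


Step 1: H is diagonal, so H^(-1) * g = [0.1326, 0.2389, -7.9465, 0.0963].
Step 2: g^T H^(-1) g = sum_i g_i^2 / H_ii
  = (1.061)^2/8 + (0.2389)^2/1 + (-7.9465)^2/1 + (1.155)^2/12
  = 0.1407 + 0.0571 + 63.1469 + 0.1112 = 63.4558
Step 3: Objective decrease = 0.5 * g^T H^(-1) g = 31.7279


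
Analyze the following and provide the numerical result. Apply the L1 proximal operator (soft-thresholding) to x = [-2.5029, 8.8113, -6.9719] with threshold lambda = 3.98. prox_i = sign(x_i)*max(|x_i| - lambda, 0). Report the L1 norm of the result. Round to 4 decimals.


Soft-thresholding with lambda = 3.98:
prox(-2.5029) = sign(-2.5029)*max(|-2.5029| - 3.98, 0) = 0.0
prox(8.8113) = sign(8.8113)*max(|8.8113| - 3.98, 0) = 4.8313
prox(-6.9719) = sign(-6.9719)*max(|-6.9719| - 3.98, 0) = -2.9919
prox(x) = [0.0, 4.8313, -2.9919]
||prox(x)||_1 = 0.0 + 4.8313 + 2.9919 = 7.8232


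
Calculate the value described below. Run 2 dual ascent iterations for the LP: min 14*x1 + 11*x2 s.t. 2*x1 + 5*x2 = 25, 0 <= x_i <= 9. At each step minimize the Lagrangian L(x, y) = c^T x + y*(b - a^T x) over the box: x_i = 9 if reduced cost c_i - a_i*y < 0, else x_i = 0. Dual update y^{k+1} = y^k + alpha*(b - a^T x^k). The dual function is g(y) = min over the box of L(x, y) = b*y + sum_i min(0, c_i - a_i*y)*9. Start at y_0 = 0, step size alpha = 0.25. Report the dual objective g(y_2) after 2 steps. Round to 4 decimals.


Dual ascent for LP: min 14*x1 + 11*x2, 2*x1 + 5*x2 = 25, 0 <= x_i <= 9
Step 1: y^k = 0.0, reduced costs: (14.0, 11.0)
  x^k = (0.0, 0.0), subgradient = b - a^T x = 25.0
  y^{k+1} = 0.0 + 0.25*25.0 = 6.25
Step 2: y^k = 6.25, reduced costs: (1.5, -20.25)
  x^k = (0.0, 9.0), subgradient = b - a^T x = -20.0
  y^{k+1} = 6.25 + 0.25*-20.0 = 1.25
Dual objective at y_2 = 1.25: reduced costs (11.5, 4.75), box minimizer x = (0.0, 0.0)
g(y_2) = b*y + (c1 - a1*y)*x1 + (c2 - a2*y)*x2 = 25*1.25 + 11.5*0.0 + 4.75*0.0 = 31.25 + 0.0 + 0.0 = 31.25


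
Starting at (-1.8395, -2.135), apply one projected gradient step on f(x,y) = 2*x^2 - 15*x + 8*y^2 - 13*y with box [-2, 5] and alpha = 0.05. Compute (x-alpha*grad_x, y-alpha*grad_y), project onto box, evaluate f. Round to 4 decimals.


Step 1: Compute gradient at (-1.8395, -2.135).
grad_x = 2*2*-1.8395 - 15 = -22.358
grad_y = 2*8*-2.135 - 13 = -47.16
Step 2: Gradient step.
x_raw = -1.8395 - 0.05*-22.358 = -0.7216
y_raw = -2.135 - 0.05*-47.16 = 0.223
Step 3: Project onto [-2, 5].
x_proj = clip(-0.7216) = -0.7216
y_proj = clip(0.223) = 0.223
Step 4: Evaluate f.
f(-0.7216, 0.223) = 9.3642


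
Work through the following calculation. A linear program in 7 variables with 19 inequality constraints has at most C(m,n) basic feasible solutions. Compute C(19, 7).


Each vertex corresponds to some choice of n active constraints out of m, so the number of vertices is at most C(m, n) = m! / (n!(m-n)!).
m = 19, n = 7
Numerator: 19 * 18 * 17 * 16 * 15 * 14 * 13
Denominator: 7! = 5040
C(19, 7) = 50388


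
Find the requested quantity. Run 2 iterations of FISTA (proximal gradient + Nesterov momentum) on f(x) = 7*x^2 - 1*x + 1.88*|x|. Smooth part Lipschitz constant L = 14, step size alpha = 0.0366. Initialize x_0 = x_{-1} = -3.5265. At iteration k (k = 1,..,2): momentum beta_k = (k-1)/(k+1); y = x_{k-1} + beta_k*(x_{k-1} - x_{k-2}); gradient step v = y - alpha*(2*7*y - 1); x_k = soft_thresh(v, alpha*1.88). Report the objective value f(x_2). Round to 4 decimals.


FISTA on f(x) = 7*x^2 - 1*x + 1.88*|x|
L = 14, alpha = 0.0366
Iteration 1: beta = 0.0, y = -3.5265 + 0.0*(-3.5265 + 3.5265) = -3.5265
  grad(y) = -50.371, v = y - alpha*grad = -1.6829
  prox(v) = soft_thresh(-1.6829, 0.0688) = -1.6141
Iteration 2: beta = 0.3333, y = -1.6141 + 0.3333*(-1.6141 + 3.5265) = -0.9767
  grad(y) = -14.6731, v = y - alpha*grad = -0.4396
  prox(v) = soft_thresh(-0.4396, 0.0688) = -0.3708
f(x_2) = 7*(-0.3708)^2 - 1*(-0.3708) + 1.88*|-0.3708| = 2.0304


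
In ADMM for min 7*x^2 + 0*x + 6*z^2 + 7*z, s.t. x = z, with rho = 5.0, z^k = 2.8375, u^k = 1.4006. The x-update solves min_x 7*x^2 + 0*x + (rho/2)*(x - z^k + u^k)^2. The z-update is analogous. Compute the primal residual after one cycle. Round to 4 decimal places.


ADMM iteration with rho = 5.0, z^k = 2.8375, u^k = 1.4006
Step 1: x-update.
Minimize 7*x^2 + 0*x + (5.0/2)*(x - 2.8375 + 1.4006)^2
FOC: (2*7 + 5.0)*x = 0 + 5.0*(2.8375 - 1.4006)
x^{k+1} = 0.3781
Step 2: z-update.
Minimize 6*z^2 + 7*z + (5.0/2)*(0.3781 - z + 1.4006)^2
FOC: (2*6 + 5.0)*z = -7 + 5.0*(0.3781 + 1.4006)
z^{k+1} = 0.1114
Step 3: u-update.
u^{k+1} = 1.4006 + 0.3781 - 0.1114 = 1.6673
Step 4: Primal residual = |0.3781 - 0.1114| = 0.2667


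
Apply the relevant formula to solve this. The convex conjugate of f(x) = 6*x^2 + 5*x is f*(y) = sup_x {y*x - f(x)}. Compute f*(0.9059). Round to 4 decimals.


f*(y) = sup_x {y*x - a*x^2 - b*x} = sup_x {(y-b)*x - a*x^2}
FOC: (y - b) - 2a*x = 0 => x* = (y - b)/(2a)
x* = (0.9059 - 5)/(2*6) = -0.3412
f*(0.9059) = (y-b)^2/(4a) = (0.9059 - 5)^2/(4*6)
= 16.7617/24 = 0.6984


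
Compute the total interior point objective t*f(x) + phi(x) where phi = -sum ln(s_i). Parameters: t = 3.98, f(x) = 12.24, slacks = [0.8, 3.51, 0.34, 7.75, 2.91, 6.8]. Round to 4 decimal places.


Step 1: Compute log-barrier.
ln values: [-0.2231, 1.2556, -1.0788, 2.0477, 1.0682, 1.9169]
phi = -(-0.2231 + 1.2556 - 1.0788 + 2.0477 + 1.0682 + 1.9169) = -4.9864
Step 2: Compute augmented objective.
t*f(x) = 3.98*12.24 = 48.7152
Total = 48.7152 - 4.9864 = 43.7288


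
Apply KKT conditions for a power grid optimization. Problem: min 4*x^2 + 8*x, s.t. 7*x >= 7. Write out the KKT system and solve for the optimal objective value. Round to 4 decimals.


Step 1: Try lambda = 0 (constraint inactive).
x_unc = -8/(2*4) = -1.0
Check: 7*-1.0 = -7.0 < 7 -- violated!
Step 2: Constraint must be active: 7*x = 7
x* = 7/7 = 1.0
lambda = (2*4*1.0 + 8)/7 = 2.2857
Step 3: Compute optimal value.
f(x*) = 4*1.0^2 + 8*1.0 = 12.0


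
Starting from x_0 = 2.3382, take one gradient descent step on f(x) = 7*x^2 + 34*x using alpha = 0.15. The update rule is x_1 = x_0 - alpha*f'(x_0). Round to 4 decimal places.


We compute the gradient at x_0 and apply the update.
f'(x) = 14*x + 34
f'(2.3382) = 14*2.3382 + 34 = 66.7348
x_1 = 2.3382 - 0.15*66.7348 = -7.672


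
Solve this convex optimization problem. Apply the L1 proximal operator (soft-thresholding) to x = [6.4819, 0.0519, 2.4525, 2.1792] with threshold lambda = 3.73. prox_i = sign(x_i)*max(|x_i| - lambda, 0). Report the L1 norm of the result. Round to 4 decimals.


Soft-thresholding with lambda = 3.73:
prox(6.4819) = sign(6.4819)*max(|6.4819| - 3.73, 0) = 2.7519
prox(0.0519) = sign(0.0519)*max(|0.0519| - 3.73, 0) = 0.0
prox(2.4525) = sign(2.4525)*max(|2.4525| - 3.73, 0) = 0.0
prox(2.1792) = sign(2.1792)*max(|2.1792| - 3.73, 0) = 0.0
prox(x) = [2.7519, 0.0, 0.0, 0.0]
||prox(x)||_1 = 2.7519 + 0.0 + 0.0 + 0.0 = 2.7519


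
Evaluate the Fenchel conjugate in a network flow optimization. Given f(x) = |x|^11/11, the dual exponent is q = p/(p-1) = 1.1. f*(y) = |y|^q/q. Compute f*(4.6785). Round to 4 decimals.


The conjugate exponent q satisfies 1/p + 1/q = 1.
p = 11, so q = 11/(11 - 1) = 1.1
|y|^q = 4.6785^1.1 = 5.4591
f*(4.6785) = 5.4591 / 1.1 = 4.9628


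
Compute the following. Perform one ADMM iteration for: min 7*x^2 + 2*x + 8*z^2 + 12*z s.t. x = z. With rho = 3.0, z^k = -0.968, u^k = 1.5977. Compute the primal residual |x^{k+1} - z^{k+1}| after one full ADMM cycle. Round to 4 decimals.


ADMM iteration with rho = 3.0, z^k = -0.968, u^k = 1.5977
Step 1: x-update.
Minimize 7*x^2 + 2*x + (3.0/2)*(x + 0.968 + 1.5977)^2
FOC: (2*7 + 3.0)*x = -2 + 3.0*(-0.968 - 1.5977)
x^{k+1} = -0.5704
Step 2: z-update.
Minimize 8*z^2 + 12*z + (3.0/2)*(-0.5704 - z + 1.5977)^2
FOC: (2*8 + 3.0)*z = -12 + 3.0*(-0.5704 + 1.5977)
z^{k+1} = -0.4694
Step 3: u-update.
u^{k+1} = 1.5977 - 0.5704 + 0.4694 = 1.4967
Step 4: Primal residual = |-0.5704 + 0.4694| = 0.101


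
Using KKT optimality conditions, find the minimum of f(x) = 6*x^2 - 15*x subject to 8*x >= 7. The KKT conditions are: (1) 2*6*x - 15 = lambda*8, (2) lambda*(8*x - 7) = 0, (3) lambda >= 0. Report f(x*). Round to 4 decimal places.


Step 1: Try lambda = 0 (constraint inactive).
Stationarity: 2*6*x - 15 = 0
x* = 15/(2*6) = 1.25
Check constraint: 8*1.25 = 10.0 >= 7 -- satisfied.
Step 2: Compute optimal value.
f(x*) = 6*1.25^2 - 15*1.25 = -9.375


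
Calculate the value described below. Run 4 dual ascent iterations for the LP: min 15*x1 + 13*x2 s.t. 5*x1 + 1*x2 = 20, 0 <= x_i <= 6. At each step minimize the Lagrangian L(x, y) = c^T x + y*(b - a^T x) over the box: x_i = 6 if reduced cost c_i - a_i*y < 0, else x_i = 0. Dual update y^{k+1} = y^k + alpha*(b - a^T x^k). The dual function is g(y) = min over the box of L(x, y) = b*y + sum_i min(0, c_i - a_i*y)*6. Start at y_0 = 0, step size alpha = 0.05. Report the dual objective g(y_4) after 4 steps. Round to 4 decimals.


Dual ascent for LP: min 15*x1 + 13*x2, 5*x1 + 1*x2 = 20, 0 <= x_i <= 6
Step 1: y^k = 0.0, reduced costs: (15.0, 13.0)
  x^k = (0.0, 0.0), subgradient = b - a^T x = 20.0
  y^{k+1} = 0.0 + 0.05*20.0 = 1.0
Step 2: y^k = 1.0, reduced costs: (10.0, 12.0)
  x^k = (0.0, 0.0), subgradient = b - a^T x = 20.0
  y^{k+1} = 1.0 + 0.05*20.0 = 2.0
Step 3: y^k = 2.0, reduced costs: (5.0, 11.0)
  x^k = (0.0, 0.0), subgradient = b - a^T x = 20.0
  y^{k+1} = 2.0 + 0.05*20.0 = 3.0
Step 4: y^k = 3.0, reduced costs: (0.0, 10.0)
  x^k = (0.0, 0.0), subgradient = b - a^T x = 20.0
  y^{k+1} = 3.0 + 0.05*20.0 = 4.0
Dual objective at y_4 = 4.0: reduced costs (-5.0, 9.0), box minimizer x = (6.0, 0.0)
g(y_4) = b*y + (c1 - a1*y)*x1 + (c2 - a2*y)*x2 = 20*4.0 + (-5.0)*6.0 + 9.0*0.0 = 80.0 - 30.0 + 0.0 = 50.0


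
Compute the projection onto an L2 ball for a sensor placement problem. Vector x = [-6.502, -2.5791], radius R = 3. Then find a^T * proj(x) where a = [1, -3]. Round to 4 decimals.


Step 1: Compute ||x|| (intermediates to 6 decimals).
||x|| = sqrt((-6.502)^2 + (-2.5791)^2) = 6.994838
Step 2: Project.
Since ||x|| > R, scale = R/||x|| = 3/6.994838 = 0.428888, proj(x) = scale * x
proj(x) = [-2.78863, -1.106145]
Step 3: Dot product.
a^T * proj(x) = 1*(-2.78863) - 3*(-1.106145) = 0.5298


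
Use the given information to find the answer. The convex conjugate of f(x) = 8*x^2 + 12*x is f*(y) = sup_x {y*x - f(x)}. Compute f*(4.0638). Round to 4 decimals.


f*(y) = sup_x {y*x - a*x^2 - b*x} = sup_x {(y-b)*x - a*x^2}
FOC: (y - b) - 2a*x = 0 => x* = (y - b)/(2a)
x* = (4.0638 - 12)/(2*8) = -0.496
f*(4.0638) = (y-b)^2/(4a) = (4.0638 - 12)^2/(4*8)
= 62.9833/32 = 1.9682


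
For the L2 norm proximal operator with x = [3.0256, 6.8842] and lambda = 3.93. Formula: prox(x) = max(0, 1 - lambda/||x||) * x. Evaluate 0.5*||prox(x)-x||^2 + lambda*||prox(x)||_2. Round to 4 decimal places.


Step 1: Compute ||x||.
||x|| = 7.5197
Step 2: Compute scaling factor.
scale = max(0, 1 - 3.93/7.5197) = 0.4774
Step 3: prox(x) = [1.4443, 3.2863]
||prox(x)|| = 3.5897
Step 4: Proximal objective.
0.5*||prox-x||^2 = 7.7225
lambda*||prox|| = 14.1075
Total = 21.8301


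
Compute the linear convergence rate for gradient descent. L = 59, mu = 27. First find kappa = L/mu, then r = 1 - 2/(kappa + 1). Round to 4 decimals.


Step 1: Compute the condition number.
kappa = L/mu = 59/27 = 2.1852
Step 2: Compute the convergence rate.
r = 1 - 2/(kappa + 1) = 1 - 2*mu/(L + mu) = (L - mu)/(L + mu) = 32/86 = 0.3721


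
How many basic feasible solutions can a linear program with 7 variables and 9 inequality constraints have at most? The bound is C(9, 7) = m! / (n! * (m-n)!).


Each vertex corresponds to some choice of n active constraints out of m, so the number of vertices is at most C(m, n) = m! / (n!(m-n)!).
m = 9, n = 7
Numerator: 9 * 8 * 7 * 6 * 5 * 4 * 3
Denominator: 7! = 5040
C(9, 7) = 36


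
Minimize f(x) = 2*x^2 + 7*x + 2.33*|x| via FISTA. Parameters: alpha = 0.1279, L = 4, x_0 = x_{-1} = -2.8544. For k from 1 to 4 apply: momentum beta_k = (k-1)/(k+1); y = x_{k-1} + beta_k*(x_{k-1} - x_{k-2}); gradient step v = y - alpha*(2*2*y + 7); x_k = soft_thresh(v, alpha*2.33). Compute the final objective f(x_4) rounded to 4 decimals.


FISTA on f(x) = 2*x^2 + 7*x + 2.33*|x|
L = 4, alpha = 0.1279
Iteration 1: beta = 0.0, y = -2.8544 + 0.0*(-2.8544 + 2.8544) = -2.8544
  grad(y) = -4.4176, v = y - alpha*grad = -2.2894
  prox(v) = soft_thresh(-2.2894, 0.298) = -1.9914
Iteration 2: beta = 0.3333, y = -1.9914 + 0.3333*(-1.9914 + 2.8544) = -1.7037
  grad(y) = 0.1852, v = y - alpha*grad = -1.7274
  prox(v) = soft_thresh(-1.7274, 0.298) = -1.4294
Iteration 3: beta = 0.5, y = -1.4294 + 0.5*(-1.4294 + 1.9914) = -1.1484
  grad(y) = 2.4065, v = y - alpha*grad = -1.4562
  prox(v) = soft_thresh(-1.4562, 0.298) = -1.1582
Iteration 4: beta = 0.6, y = -1.1582 + 0.6*(-1.1582 + 1.4294) = -0.9954
  grad(y) = 3.0183, v = y - alpha*grad = -1.3815
  prox(v) = soft_thresh(-1.3815, 0.298) = -1.0835
f(x_4) = 2*(-1.0835)^2 + 7*(-1.0835) + 2.33*|-1.0835| = -2.712


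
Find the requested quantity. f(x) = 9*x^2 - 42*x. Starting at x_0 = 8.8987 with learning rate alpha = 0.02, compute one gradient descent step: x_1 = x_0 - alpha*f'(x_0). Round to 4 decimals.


We compute the gradient at x_0 and apply the update.
f'(x) = 18*x - 42
f'(8.8987) = 18*8.8987 - 42 = 118.1766
x_1 = 8.8987 - 0.02*118.1766 = 6.5352


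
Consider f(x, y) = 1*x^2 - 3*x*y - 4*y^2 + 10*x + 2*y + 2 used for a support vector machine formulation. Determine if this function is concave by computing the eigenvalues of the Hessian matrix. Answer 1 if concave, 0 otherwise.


The Hessian of f(x,y) = 1*x^2 - 3*x*y - 4*y^2 + 10*x + 2*y + 2 is:
H = [[2, -3], [-3, -8]]
Trace = 2 - 8 = -6
Determinant = 2*-8 - (-3)^2 = -25
Discriminant = (-6)^2 - 4*-25 = 136.0
Eigenvalues: lambda_1 = -8.831, lambda_2 = 2.831
The function is not concave.

0


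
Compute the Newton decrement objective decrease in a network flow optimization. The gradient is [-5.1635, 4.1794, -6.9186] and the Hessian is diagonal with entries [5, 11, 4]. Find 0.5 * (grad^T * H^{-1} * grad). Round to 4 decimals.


Step 1: H is diagonal, so H^(-1) * g = [-1.0327, 0.3799, -1.7297].
Step 2: g^T H^(-1) g = sum_i g_i^2 / H_ii
  = (-5.1635)^2/5 + (4.1794)^2/11 + (-6.9186)^2/4
  = 5.3323 + 1.5879 + 11.9668 = 18.887
Step 3: Objective decrease = 0.5 * g^T H^(-1) g = 9.4435


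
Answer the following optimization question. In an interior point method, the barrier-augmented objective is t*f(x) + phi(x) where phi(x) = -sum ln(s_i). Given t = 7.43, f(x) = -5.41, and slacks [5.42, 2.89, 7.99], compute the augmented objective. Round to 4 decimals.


Step 1: Compute log-barrier.
ln values: [1.6901, 1.0613, 2.0782]
phi = -(1.6901 + 1.0613 + 2.0782) = -4.8295
Step 2: Compute augmented objective.
t*f(x) = 7.43*-5.41 = -40.1963
Total = -40.1963 - 4.8295 = -45.0258


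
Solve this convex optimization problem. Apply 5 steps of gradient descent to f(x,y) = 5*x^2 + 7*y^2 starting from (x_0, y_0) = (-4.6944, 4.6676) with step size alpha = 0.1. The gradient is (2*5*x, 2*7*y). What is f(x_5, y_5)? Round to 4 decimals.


Gradient descent on f(x,y) = 5*x^2 + 7*y^2.
Starting point: (-4.6944, 4.6676), alpha = 0.1
Step 1: grad_x = 2*5*-4.6944 = -46.944, grad_y = 2*7*4.6676 = 65.3464
  x_1 = -4.6944 - 0.1*-46.944 = 0.0
  y_1 = 4.6676 - 0.1*65.3464 = -1.867
Step 2: grad_x = 2*5*0.0 = 0.0, grad_y = 2*7*-1.867 = -26.1386
  x_2 = 0.0 - 0.1*0.0 = 0.0
  y_2 = -1.867 - 0.1*-26.1386 = 0.7468
Step 3: grad_x = 2*5*0.0 = 0.0, grad_y = 2*7*0.7468 = 10.4554
  x_3 = 0.0 - 0.1*0.0 = 0.0
  y_3 = 0.7468 - 0.1*10.4554 = -0.2987
Step 4: grad_x = 2*5*0.0 = 0.0, grad_y = 2*7*-0.2987 = -4.1822
  x_4 = 0.0 - 0.1*0.0 = 0.0
  y_4 = -0.2987 - 0.1*-4.1822 = 0.1195
Step 5: grad_x = 2*5*0.0 = 0.0, grad_y = 2*7*0.1195 = 1.6729
  x_5 = 0.0 - 0.1*0.0 = 0.0
  y_5 = 0.1195 - 0.1*1.6729 = -0.0478
f(0.0, -0.0478) = 5*0.0^2 + 7*(-0.0478)^2 = 0.016


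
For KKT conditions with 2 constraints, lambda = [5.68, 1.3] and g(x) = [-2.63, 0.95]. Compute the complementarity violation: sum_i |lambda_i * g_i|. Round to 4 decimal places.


KKT complementary slackness check:
lambda_1 * g_1 = 5.68 * -2.63 = -14.9384
lambda_2 * g_2 = 1.3 * 0.95 = 1.235
Total violation = 14.9384 + 1.235 = 16.1734


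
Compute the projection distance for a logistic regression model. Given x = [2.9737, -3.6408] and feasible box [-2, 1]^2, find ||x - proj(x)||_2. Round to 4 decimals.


Project each component onto [-2, 1].
clip(2.9737) = 1.0, clip(-3.6408) = -2.0
Projection = [1.0, -2.0]
Squared diffs: [3.8955, 2.6922]
Distance = sqrt(6.5877) = 2.5667


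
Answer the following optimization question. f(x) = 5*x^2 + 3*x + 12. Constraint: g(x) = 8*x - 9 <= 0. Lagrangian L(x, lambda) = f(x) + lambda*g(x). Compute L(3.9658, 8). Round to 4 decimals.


Step 1: Evaluate f(x).
f(3.9658) = 5*3.9658^2 + 3*3.9658 + 12 = 102.5352
Step 2: Evaluate g(x).
g(3.9658) = 8*3.9658 - 9 = 22.7264
Step 3: Compute Lagrangian.
L = 102.5352 + 8*22.7264 = 284.3464


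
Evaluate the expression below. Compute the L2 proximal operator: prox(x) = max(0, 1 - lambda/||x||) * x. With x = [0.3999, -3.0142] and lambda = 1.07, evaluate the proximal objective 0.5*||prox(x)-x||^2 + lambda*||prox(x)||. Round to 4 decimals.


Step 1: Compute ||x||.
||x|| = 3.0406
Step 2: Compute scaling factor.
scale = max(0, 1 - 1.07/3.0406) = 0.6481
Step 3: prox(x) = [0.2592, -1.9535]
||prox(x)|| = 1.9706
Step 4: Proximal objective.
0.5*||prox-x||^2 = 0.5725
lambda*||prox|| = 2.1085
Total = 2.681


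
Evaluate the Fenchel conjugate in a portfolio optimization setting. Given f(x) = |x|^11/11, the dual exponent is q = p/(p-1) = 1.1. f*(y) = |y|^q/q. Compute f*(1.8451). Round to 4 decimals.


The conjugate exponent q satisfies 1/p + 1/q = 1.
p = 11, so q = 11/(11 - 1) = 1.1
|y|^q = 1.8451^1.1 = 1.9617
f*(1.8451) = 1.9617 / 1.1 = 1.7833


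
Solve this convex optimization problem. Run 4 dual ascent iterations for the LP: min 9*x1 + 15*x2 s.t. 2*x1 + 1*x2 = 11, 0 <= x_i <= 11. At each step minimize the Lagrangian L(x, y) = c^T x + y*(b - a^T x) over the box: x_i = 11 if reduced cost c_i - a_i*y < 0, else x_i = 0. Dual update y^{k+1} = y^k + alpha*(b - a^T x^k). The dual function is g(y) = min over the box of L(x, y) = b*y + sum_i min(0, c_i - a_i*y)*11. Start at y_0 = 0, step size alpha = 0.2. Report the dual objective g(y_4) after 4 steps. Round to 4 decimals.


Dual ascent for LP: min 9*x1 + 15*x2, 2*x1 + 1*x2 = 11, 0 <= x_i <= 11
Step 1: y^k = 0.0, reduced costs: (9.0, 15.0)
  x^k = (0.0, 0.0), subgradient = b - a^T x = 11.0
  y^{k+1} = 0.0 + 0.2*11.0 = 2.2
Step 2: y^k = 2.2, reduced costs: (4.6, 12.8)
  x^k = (0.0, 0.0), subgradient = b - a^T x = 11.0
  y^{k+1} = 2.2 + 0.2*11.0 = 4.4
Step 3: y^k = 4.4, reduced costs: (0.2, 10.6)
  x^k = (0.0, 0.0), subgradient = b - a^T x = 11.0
  y^{k+1} = 4.4 + 0.2*11.0 = 6.6
Step 4: y^k = 6.6, reduced costs: (-4.2, 8.4)
  x^k = (11.0, 0.0), subgradient = b - a^T x = -11.0
  y^{k+1} = 6.6 + 0.2*-11.0 = 4.4
Dual objective at y_4 = 4.4: reduced costs (0.2, 10.6), box minimizer x = (0.0, 0.0)
g(y_4) = b*y + (c1 - a1*y)*x1 + (c2 - a2*y)*x2 = 11*4.4 + 0.2*0.0 + 10.6*0.0 = 48.4 + 0.0 + 0.0 = 48.4


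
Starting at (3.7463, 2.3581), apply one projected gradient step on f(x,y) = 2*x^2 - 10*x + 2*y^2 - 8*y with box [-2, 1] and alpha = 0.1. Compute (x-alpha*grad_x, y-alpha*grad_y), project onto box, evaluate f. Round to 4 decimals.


Step 1: Compute gradient at (3.7463, 2.3581).
grad_x = 2*2*3.7463 - 10 = 4.9852
grad_y = 2*2*2.3581 - 8 = 1.4324
Step 2: Gradient step.
x_raw = 3.7463 - 0.1*4.9852 = 3.2478
y_raw = 2.3581 - 0.1*1.4324 = 2.2149
Step 3: Project onto [-2, 1].
x_proj = clip(3.2478) = 1.0
y_proj = clip(2.2149) = 1.0
Step 4: Evaluate f.
f(1.0, 1.0) = -14.0


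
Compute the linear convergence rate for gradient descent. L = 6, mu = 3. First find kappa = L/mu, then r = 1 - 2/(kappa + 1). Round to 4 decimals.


Step 1: Compute the condition number.
kappa = L/mu = 6/3 = 2.0
Step 2: Compute the convergence rate.
r = 1 - 2/(kappa + 1) = 1 - 2*mu/(L + mu) = (L - mu)/(L + mu) = 3/9 = 0.3333


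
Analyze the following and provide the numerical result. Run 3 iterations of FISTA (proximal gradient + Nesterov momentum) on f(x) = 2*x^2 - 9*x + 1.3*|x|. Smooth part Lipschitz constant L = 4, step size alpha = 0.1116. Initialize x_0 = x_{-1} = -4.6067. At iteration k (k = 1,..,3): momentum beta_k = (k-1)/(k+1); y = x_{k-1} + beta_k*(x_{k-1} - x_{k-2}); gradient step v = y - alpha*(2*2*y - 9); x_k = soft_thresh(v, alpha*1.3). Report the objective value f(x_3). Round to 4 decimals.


FISTA on f(x) = 2*x^2 - 9*x + 1.3*|x|
L = 4, alpha = 0.1116
Iteration 1: beta = 0.0, y = -4.6067 + 0.0*(-4.6067 + 4.6067) = -4.6067
  grad(y) = -27.4268, v = y - alpha*grad = -1.5459
  prox(v) = soft_thresh(-1.5459, 0.1451) = -1.4008
Iteration 2: beta = 0.3333, y = -1.4008 + 0.3333*(-1.4008 + 4.6067) = -0.3322
  grad(y) = -10.3286, v = y - alpha*grad = 0.8205
  prox(v) = soft_thresh(0.8205, 0.1451) = 0.6754
Iteration 3: beta = 0.5, y = 0.6754 + 0.5*(0.6754 + 1.4008) = 1.7136
  grad(y) = -2.1458, v = y - alpha*grad = 1.953
  prox(v) = soft_thresh(1.953, 0.1451) = 1.8079
f(x_3) = 2*1.8079^2 - 9*1.8079 + 1.3*|1.8079| = -7.3838


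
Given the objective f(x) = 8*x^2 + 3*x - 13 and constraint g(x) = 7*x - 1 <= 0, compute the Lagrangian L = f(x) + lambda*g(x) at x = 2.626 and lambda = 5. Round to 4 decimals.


Step 1: Evaluate f(x).
f(2.626) = 8*2.626^2 + 3*2.626 - 13 = 50.045
Step 2: Evaluate g(x).
g(2.626) = 7*2.626 - 1 = 17.382
Step 3: Compute Lagrangian.
L = 50.045 + 5*17.382 = 136.955


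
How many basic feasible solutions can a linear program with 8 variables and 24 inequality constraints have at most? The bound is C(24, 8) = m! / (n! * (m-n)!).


Each vertex corresponds to some choice of n active constraints out of m, so the number of vertices is at most C(m, n) = m! / (n!(m-n)!).
m = 24, n = 8
Numerator: 24 * 23 * 22 * 21 * 20 * 19 * 18 * 17
Denominator: 8! = 40320
C(24, 8) = 735471


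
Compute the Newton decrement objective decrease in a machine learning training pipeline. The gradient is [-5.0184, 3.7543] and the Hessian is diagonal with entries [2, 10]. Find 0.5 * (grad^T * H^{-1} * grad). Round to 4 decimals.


Step 1: H is diagonal, so H^(-1) * g = [-2.5092, 0.3754].
Step 2: g^T H^(-1) g = sum_i g_i^2 / H_ii
  = (-5.0184)^2/2 + (3.7543)^2/10
  = 12.5922 + 1.4095 = 14.0016
Step 3: Objective decrease = 0.5 * g^T H^(-1) g = 7.0008


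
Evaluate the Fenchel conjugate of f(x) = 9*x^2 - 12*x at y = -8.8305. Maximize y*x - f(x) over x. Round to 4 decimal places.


f*(y) = sup_x {y*x - a*x^2 - b*x} = sup_x {(y-b)*x - a*x^2}
FOC: (y - b) - 2a*x = 0 => x* = (y - b)/(2a)
x* = (-8.8305 + 12)/(2*9) = 0.1761
f*(-8.8305) = (y-b)^2/(4a) = (-8.8305 + 12)^2/(4*9)
= 10.0457/36 = 0.279


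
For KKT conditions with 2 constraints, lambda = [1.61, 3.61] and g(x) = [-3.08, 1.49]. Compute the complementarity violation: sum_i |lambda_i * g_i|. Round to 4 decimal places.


KKT complementary slackness check:
lambda_1 * g_1 = 1.61 * -3.08 = -4.9588
lambda_2 * g_2 = 3.61 * 1.49 = 5.3789
Total violation = 4.9588 + 5.3789 = 10.3377


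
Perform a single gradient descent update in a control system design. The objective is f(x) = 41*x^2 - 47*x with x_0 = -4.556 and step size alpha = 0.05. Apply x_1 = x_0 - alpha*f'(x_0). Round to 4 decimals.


We compute the gradient at x_0 and apply the update.
f'(x) = 82*x - 47
f'(-4.556) = 82*-4.556 - 47 = -420.592
x_1 = -4.556 - 0.05*-420.592 = 16.4736


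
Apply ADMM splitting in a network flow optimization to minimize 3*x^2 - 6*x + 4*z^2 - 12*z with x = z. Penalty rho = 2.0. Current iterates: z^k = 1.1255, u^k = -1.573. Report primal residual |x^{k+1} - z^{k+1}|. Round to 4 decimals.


ADMM iteration with rho = 2.0, z^k = 1.1255, u^k = -1.573
Step 1: x-update.
Minimize 3*x^2 - 6*x + (2.0/2)*(x - 1.1255 - 1.573)^2
FOC: (2*3 + 2.0)*x = 6 + 2.0*(1.1255 + 1.573)
x^{k+1} = 1.4246
Step 2: z-update.
Minimize 4*z^2 - 12*z + (2.0/2)*(1.4246 - z - 1.573)^2
FOC: (2*4 + 2.0)*z = 12 + 2.0*(1.4246 - 1.573)
z^{k+1} = 1.1703
Step 3: u-update.
u^{k+1} = -1.573 + 1.4246 - 1.1703 = -1.3187
Step 4: Primal residual = |1.4246 - 1.1703| = 0.2543


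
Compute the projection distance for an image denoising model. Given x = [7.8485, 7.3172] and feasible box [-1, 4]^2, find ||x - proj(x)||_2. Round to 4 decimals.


Project each component onto [-1, 4].
clip(7.8485) = 4.0, clip(7.3172) = 4.0
Projection = [4.0, 4.0]
Squared diffs: [14.811, 11.0038]
Distance = sqrt(25.8148) = 5.0808


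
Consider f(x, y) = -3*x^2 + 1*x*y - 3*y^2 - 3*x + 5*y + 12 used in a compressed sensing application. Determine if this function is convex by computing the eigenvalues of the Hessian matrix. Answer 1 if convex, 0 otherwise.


The Hessian of f(x,y) = -3*x^2 + 1*x*y - 3*y^2 - 3*x + 5*y + 12 is:
H = [[-6, 1], [1, -6]]
Trace = -6 - 6 = -12
Determinant = -6*-6 - (1)^2 = 35
Discriminant = (-12)^2 - 4*35 = 4.0
Eigenvalues: lambda_1 = -7.0, lambda_2 = -5.0
The function is not convex.

0


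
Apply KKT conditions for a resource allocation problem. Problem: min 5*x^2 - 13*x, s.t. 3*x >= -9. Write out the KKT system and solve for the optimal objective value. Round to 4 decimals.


Step 1: Try lambda = 0 (constraint inactive).
Stationarity: 2*5*x - 13 = 0
x* = 13/(2*5) = 1.3
Check constraint: 3*1.3 = 3.9 >= -9 -- satisfied.
Step 2: Compute optimal value.
f(x*) = 5*1.3^2 - 13*1.3 = -8.45


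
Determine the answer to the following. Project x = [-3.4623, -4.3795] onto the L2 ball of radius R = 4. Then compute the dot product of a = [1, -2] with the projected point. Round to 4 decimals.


Step 1: Compute ||x|| (intermediates to 6 decimals).
||x|| = sqrt((-3.4623)^2 + (-4.3795)^2) = 5.58279
Step 2: Project.
Since ||x|| > R, scale = R/||x|| = 4/5.58279 = 0.716488, proj(x) = scale * x
proj(x) = [-2.480696, -3.137859]
Step 3: Dot product.
a^T * proj(x) = 1*(-2.480696) - 2*(-3.137859) = 3.795


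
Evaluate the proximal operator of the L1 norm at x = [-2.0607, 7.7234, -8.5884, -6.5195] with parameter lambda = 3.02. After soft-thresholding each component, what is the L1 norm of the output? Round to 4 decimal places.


Soft-thresholding with lambda = 3.02:
prox(-2.0607) = sign(-2.0607)*max(|-2.0607| - 3.02, 0) = 0.0
prox(7.7234) = sign(7.7234)*max(|7.7234| - 3.02, 0) = 4.7034
prox(-8.5884) = sign(-8.5884)*max(|-8.5884| - 3.02, 0) = -5.5684
prox(-6.5195) = sign(-6.5195)*max(|-6.5195| - 3.02, 0) = -3.4995
prox(x) = [0.0, 4.7034, -5.5684, -3.4995]
||prox(x)||_1 = 0.0 + 4.7034 + 5.5684 + 3.4995 = 13.7713


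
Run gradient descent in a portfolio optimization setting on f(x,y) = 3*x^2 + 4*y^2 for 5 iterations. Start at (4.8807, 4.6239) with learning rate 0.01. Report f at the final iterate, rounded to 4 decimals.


Gradient descent on f(x,y) = 3*x^2 + 4*y^2.
Starting point: (4.8807, 4.6239), alpha = 0.01
Step 1: grad_x = 2*3*4.8807 = 29.2842, grad_y = 2*4*4.6239 = 36.9912
  x_1 = 4.8807 - 0.01*29.2842 = 4.5879
  y_1 = 4.6239 - 0.01*36.9912 = 4.254
Step 2: grad_x = 2*3*4.5879 = 27.5271, grad_y = 2*4*4.254 = 34.0319
  x_2 = 4.5879 - 0.01*27.5271 = 4.3126
  y_2 = 4.254 - 0.01*34.0319 = 3.9137
Step 3: grad_x = 2*3*4.3126 = 25.8755, grad_y = 2*4*3.9137 = 31.3094
  x_3 = 4.3126 - 0.01*25.8755 = 4.0538
  y_3 = 3.9137 - 0.01*31.3094 = 3.6006
Step 4: grad_x = 2*3*4.0538 = 24.323, grad_y = 2*4*3.6006 = 28.8046
  x_4 = 4.0538 - 0.01*24.323 = 3.8106
  y_4 = 3.6006 - 0.01*28.8046 = 3.3125
Step 5: grad_x = 2*3*3.8106 = 22.8636, grad_y = 2*4*3.3125 = 26.5002
  x_5 = 3.8106 - 0.01*22.8636 = 3.582
  y_5 = 3.3125 - 0.01*26.5002 = 3.0475
f(3.582, 3.0475) = 3*3.582^2 + 4*3.0475^2 = 75.6411


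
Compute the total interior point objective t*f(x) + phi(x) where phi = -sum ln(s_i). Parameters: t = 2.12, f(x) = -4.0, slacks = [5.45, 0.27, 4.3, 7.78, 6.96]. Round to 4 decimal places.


Step 1: Compute log-barrier.
ln values: [1.6956, -1.3093, 1.4586, 2.0516, 1.9402]
phi = -(1.6956 - 1.3093 + 1.4586 + 2.0516 + 1.9402) = -5.8366
Step 2: Compute augmented objective.
t*f(x) = 2.12*-4.0 = -8.48
Total = -8.48 - 5.8366 = -14.3166


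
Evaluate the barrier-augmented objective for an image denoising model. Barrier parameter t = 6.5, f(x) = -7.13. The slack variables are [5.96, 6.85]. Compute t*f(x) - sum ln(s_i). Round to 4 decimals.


Step 1: Compute log-barrier.
ln values: [1.7851, 1.9242]
phi = -(1.7851 + 1.9242) = -3.7093
Step 2: Compute augmented objective.
t*f(x) = 6.5*-7.13 = -46.345
Total = -46.345 - 3.7093 = -50.0543


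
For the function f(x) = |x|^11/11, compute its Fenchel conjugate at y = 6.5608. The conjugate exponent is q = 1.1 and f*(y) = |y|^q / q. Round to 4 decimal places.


The conjugate exponent q satisfies 1/p + 1/q = 1.
p = 11, so q = 11/(11 - 1) = 1.1
|y|^q = 6.5608^1.1 = 7.9187
f*(6.5608) = 7.9187 / 1.1 = 7.1988


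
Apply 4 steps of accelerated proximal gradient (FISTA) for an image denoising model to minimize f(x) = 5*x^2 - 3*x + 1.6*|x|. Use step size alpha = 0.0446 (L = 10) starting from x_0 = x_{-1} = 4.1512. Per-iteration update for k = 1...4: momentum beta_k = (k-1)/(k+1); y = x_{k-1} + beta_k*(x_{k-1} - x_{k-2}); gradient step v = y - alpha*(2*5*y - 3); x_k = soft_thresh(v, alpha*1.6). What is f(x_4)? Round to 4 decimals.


FISTA on f(x) = 5*x^2 - 3*x + 1.6*|x|
L = 10, alpha = 0.0446
Iteration 1: beta = 0.0, y = 4.1512 + 0.0*(4.1512 - 4.1512) = 4.1512
  grad(y) = 38.512, v = y - alpha*grad = 2.4336
  prox(v) = soft_thresh(2.4336, 0.0714) = 2.3622
Iteration 2: beta = 0.3333, y = 2.3622 + 0.3333*(2.3622 - 4.1512) = 1.7659
  grad(y) = 14.6587, v = y - alpha*grad = 1.1121
  prox(v) = soft_thresh(1.1121, 0.0714) = 1.0407
Iteration 3: beta = 0.5, y = 1.0407 + 0.5*(1.0407 - 2.3622) = 0.38
  grad(y) = 0.8, v = y - alpha*grad = 0.3443
  prox(v) = soft_thresh(0.3443, 0.0714) = 0.273
Iteration 4: beta = 0.6, y = 0.273 + 0.6*(0.273 - 1.0407) = -0.1877
  grad(y) = -4.8771, v = y - alpha*grad = 0.0298
  prox(v) = soft_thresh(0.0298, 0.0714) = 0.0
f(x_4) = 5*0.0^2 - 3*0.0 + 1.6*|0.0| = 0.0


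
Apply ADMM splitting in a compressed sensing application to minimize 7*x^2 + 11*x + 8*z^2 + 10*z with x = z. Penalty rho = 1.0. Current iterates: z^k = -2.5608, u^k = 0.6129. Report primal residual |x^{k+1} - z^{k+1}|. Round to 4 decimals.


ADMM iteration with rho = 1.0, z^k = -2.5608, u^k = 0.6129
Step 1: x-update.
Minimize 7*x^2 + 11*x + (1.0/2)*(x + 2.5608 + 0.6129)^2
FOC: (2*7 + 1.0)*x = -11 + 1.0*(-2.5608 - 0.6129)
x^{k+1} = -0.9449
Step 2: z-update.
Minimize 8*z^2 + 10*z + (1.0/2)*(-0.9449 - z + 0.6129)^2
FOC: (2*8 + 1.0)*z = -10 + 1.0*(-0.9449 + 0.6129)
z^{k+1} = -0.6078
Step 3: u-update.
u^{k+1} = 0.6129 - 0.9449 + 0.6078 = 0.2758
Step 4: Primal residual = |-0.9449 + 0.6078| = 0.3371


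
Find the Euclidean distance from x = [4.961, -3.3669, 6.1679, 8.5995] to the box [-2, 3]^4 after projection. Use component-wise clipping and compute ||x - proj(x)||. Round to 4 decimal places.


Project each component onto [-2, 3].
clip(4.961) = 3.0, clip(-3.3669) = -2.0, clip(6.1679) = 3.0, clip(8.5995) = 3.0
Projection = [3.0, -2.0, 3.0, 3.0]
Squared diffs: [3.8455, 1.8684, 10.0356, 31.3544]
Distance = sqrt(47.1039) = 6.8632


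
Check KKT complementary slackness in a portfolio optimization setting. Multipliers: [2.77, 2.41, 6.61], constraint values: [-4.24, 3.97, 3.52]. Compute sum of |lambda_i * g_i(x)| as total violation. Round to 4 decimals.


KKT complementary slackness check:
lambda_1 * g_1 = 2.77 * -4.24 = -11.7448
lambda_2 * g_2 = 2.41 * 3.97 = 9.5677
lambda_3 * g_3 = 6.61 * 3.52 = 23.2672
Total violation = 11.7448 + 9.5677 + 23.2672 = 44.5797
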